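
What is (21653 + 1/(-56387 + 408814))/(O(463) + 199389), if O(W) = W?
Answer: 1907775458/17608310201 ≈ 0.10835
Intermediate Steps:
(21653 + 1/(-56387 + 408814))/(O(463) + 199389) = (21653 + 1/(-56387 + 408814))/(463 + 199389) = (21653 + 1/352427)/199852 = (21653 + 1/352427)*(1/199852) = (7631101832/352427)*(1/199852) = 1907775458/17608310201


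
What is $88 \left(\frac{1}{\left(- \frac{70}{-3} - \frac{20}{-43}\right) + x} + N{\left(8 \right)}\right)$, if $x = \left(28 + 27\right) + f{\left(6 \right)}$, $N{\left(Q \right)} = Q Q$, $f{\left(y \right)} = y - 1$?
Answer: $\frac{30446636}{5405} \approx 5633.0$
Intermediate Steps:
$f{\left(y \right)} = -1 + y$ ($f{\left(y \right)} = y - 1 = -1 + y$)
$N{\left(Q \right)} = Q^{2}$
$x = 60$ ($x = \left(28 + 27\right) + \left(-1 + 6\right) = 55 + 5 = 60$)
$88 \left(\frac{1}{\left(- \frac{70}{-3} - \frac{20}{-43}\right) + x} + N{\left(8 \right)}\right) = 88 \left(\frac{1}{\left(- \frac{70}{-3} - \frac{20}{-43}\right) + 60} + 8^{2}\right) = 88 \left(\frac{1}{\left(\left(-70\right) \left(- \frac{1}{3}\right) - - \frac{20}{43}\right) + 60} + 64\right) = 88 \left(\frac{1}{\left(\frac{70}{3} + \frac{20}{43}\right) + 60} + 64\right) = 88 \left(\frac{1}{\frac{3070}{129} + 60} + 64\right) = 88 \left(\frac{1}{\frac{10810}{129}} + 64\right) = 88 \left(\frac{129}{10810} + 64\right) = 88 \cdot \frac{691969}{10810} = \frac{30446636}{5405}$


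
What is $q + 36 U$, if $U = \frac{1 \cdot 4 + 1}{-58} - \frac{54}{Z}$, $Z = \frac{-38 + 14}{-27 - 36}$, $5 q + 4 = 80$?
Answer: $- \frac{738181}{145} \approx -5090.9$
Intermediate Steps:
$q = \frac{76}{5}$ ($q = - \frac{4}{5} + \frac{1}{5} \cdot 80 = - \frac{4}{5} + 16 = \frac{76}{5} \approx 15.2$)
$Z = \frac{8}{21}$ ($Z = - \frac{24}{-63} = \left(-24\right) \left(- \frac{1}{63}\right) = \frac{8}{21} \approx 0.38095$)
$U = - \frac{16453}{116}$ ($U = \frac{1 \cdot 4 + 1}{-58} - \frac{54}{\frac{8}{21}} = \left(4 + 1\right) \left(- \frac{1}{58}\right) - \frac{567}{4} = 5 \left(- \frac{1}{58}\right) - \frac{567}{4} = - \frac{5}{58} - \frac{567}{4} = - \frac{16453}{116} \approx -141.84$)
$q + 36 U = \frac{76}{5} + 36 \left(- \frac{16453}{116}\right) = \frac{76}{5} - \frac{148077}{29} = - \frac{738181}{145}$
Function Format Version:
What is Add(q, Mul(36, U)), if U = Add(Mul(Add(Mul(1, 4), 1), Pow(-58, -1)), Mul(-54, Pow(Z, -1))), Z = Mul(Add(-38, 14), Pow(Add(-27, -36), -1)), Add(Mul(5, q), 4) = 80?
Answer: Rational(-738181, 145) ≈ -5090.9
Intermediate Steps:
q = Rational(76, 5) (q = Add(Rational(-4, 5), Mul(Rational(1, 5), 80)) = Add(Rational(-4, 5), 16) = Rational(76, 5) ≈ 15.200)
Z = Rational(8, 21) (Z = Mul(-24, Pow(-63, -1)) = Mul(-24, Rational(-1, 63)) = Rational(8, 21) ≈ 0.38095)
U = Rational(-16453, 116) (U = Add(Mul(Add(Mul(1, 4), 1), Pow(-58, -1)), Mul(-54, Pow(Rational(8, 21), -1))) = Add(Mul(Add(4, 1), Rational(-1, 58)), Mul(-54, Rational(21, 8))) = Add(Mul(5, Rational(-1, 58)), Rational(-567, 4)) = Add(Rational(-5, 58), Rational(-567, 4)) = Rational(-16453, 116) ≈ -141.84)
Add(q, Mul(36, U)) = Add(Rational(76, 5), Mul(36, Rational(-16453, 116))) = Add(Rational(76, 5), Rational(-148077, 29)) = Rational(-738181, 145)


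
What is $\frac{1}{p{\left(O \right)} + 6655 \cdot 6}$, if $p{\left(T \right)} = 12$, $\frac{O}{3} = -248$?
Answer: $\frac{1}{39942} \approx 2.5036 \cdot 10^{-5}$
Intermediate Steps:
$O = -744$ ($O = 3 \left(-248\right) = -744$)
$\frac{1}{p{\left(O \right)} + 6655 \cdot 6} = \frac{1}{12 + 6655 \cdot 6} = \frac{1}{12 + 39930} = \frac{1}{39942}$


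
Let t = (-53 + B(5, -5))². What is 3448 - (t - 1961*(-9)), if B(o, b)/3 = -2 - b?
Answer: -16137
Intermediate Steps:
B(o, b) = -6 - 3*b (B(o, b) = 3*(-2 - b) = -6 - 3*b)
t = 1936 (t = (-53 + (-6 - 3*(-5)))² = (-53 + (-6 + 15))² = (-53 + 9)² = (-44)² = 1936)
3448 - (t - 1961*(-9)) = 3448 - (1936 - 1961*(-9)) = 3448 - (1936 + 17649) = 3448 - 1*19585 = 3448 - 19585 = -16137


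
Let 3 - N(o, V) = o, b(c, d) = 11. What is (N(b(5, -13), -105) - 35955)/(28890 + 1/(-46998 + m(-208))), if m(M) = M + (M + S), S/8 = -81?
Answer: -1728453706/1388511179 ≈ -1.2448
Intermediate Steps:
S = -648 (S = 8*(-81) = -648)
N(o, V) = 3 - o
m(M) = -648 + 2*M (m(M) = M + (M - 648) = M + (-648 + M) = -648 + 2*M)
(N(b(5, -13), -105) - 35955)/(28890 + 1/(-46998 + m(-208))) = ((3 - 1*11) - 35955)/(28890 + 1/(-46998 + (-648 + 2*(-208)))) = ((3 - 11) - 35955)/(28890 + 1/(-46998 + (-648 - 416))) = (-8 - 35955)/(28890 + 1/(-46998 - 1064)) = -35963/(28890 + 1/(-48062)) = -35963/(28890 - 1/48062) = -35963/1388511179/48062 = -35963*48062/1388511179 = -1728453706/1388511179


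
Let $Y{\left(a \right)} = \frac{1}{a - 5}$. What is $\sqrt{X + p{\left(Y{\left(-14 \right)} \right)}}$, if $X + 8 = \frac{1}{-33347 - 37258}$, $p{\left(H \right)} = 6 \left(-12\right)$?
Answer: $\frac{11 i \sqrt{366212445}}{23535} \approx 8.9443 i$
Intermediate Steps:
$Y{\left(a \right)} = \frac{1}{-5 + a}$
$p{\left(H \right)} = -72$
$X = - \frac{564841}{70605}$ ($X = -8 + \frac{1}{-33347 - 37258} = -8 + \frac{1}{-70605} = -8 - \frac{1}{70605} = - \frac{564841}{70605} \approx -8.0$)
$\sqrt{X + p{\left(Y{\left(-14 \right)} \right)}} = \sqrt{- \frac{564841}{70605} - 72} = \sqrt{- \frac{5648401}{70605}} = \frac{11 i \sqrt{366212445}}{23535}$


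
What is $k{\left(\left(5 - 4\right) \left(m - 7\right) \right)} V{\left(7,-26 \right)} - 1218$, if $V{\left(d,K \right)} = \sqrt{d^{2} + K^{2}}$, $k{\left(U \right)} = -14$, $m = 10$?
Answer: $-1218 - 70 \sqrt{29} \approx -1595.0$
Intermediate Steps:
$V{\left(d,K \right)} = \sqrt{K^{2} + d^{2}}$
$k{\left(\left(5 - 4\right) \left(m - 7\right) \right)} V{\left(7,-26 \right)} - 1218 = - 14 \sqrt{\left(-26\right)^{2} + 7^{2}} - 1218 = - 14 \sqrt{676 + 49} - 1218 = - 14 \sqrt{725} - 1218 = - 14 \cdot 5 \sqrt{29} - 1218 = - 70 \sqrt{29} - 1218 = -1218 - 70 \sqrt{29}$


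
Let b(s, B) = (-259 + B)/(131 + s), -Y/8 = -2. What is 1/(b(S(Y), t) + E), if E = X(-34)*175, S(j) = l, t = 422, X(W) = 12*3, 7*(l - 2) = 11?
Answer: 942/5935741 ≈ 0.00015870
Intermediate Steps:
l = 25/7 (l = 2 + (⅐)*11 = 2 + 11/7 = 25/7 ≈ 3.5714)
X(W) = 36
Y = 16 (Y = -8*(-2) = 16)
S(j) = 25/7
E = 6300 (E = 36*175 = 6300)
b(s, B) = (-259 + B)/(131 + s)
1/(b(S(Y), t) + E) = 1/((-259 + 422)/(131 + 25/7) + 6300) = 1/(163/(942/7) + 6300) = 1/((7/942)*163 + 6300) = 1/(1141/942 + 6300) = 1/(5935741/942) = 942/5935741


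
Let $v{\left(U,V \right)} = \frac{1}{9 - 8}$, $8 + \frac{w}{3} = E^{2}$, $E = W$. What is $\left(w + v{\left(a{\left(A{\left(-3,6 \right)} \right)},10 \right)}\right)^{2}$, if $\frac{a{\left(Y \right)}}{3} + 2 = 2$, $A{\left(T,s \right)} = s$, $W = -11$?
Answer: $115600$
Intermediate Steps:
$a{\left(Y \right)} = 0$ ($a{\left(Y \right)} = -6 + 3 \cdot 2 = -6 + 6 = 0$)
$E = -11$
$w = 339$ ($w = -24 + 3 \left(-11\right)^{2} = -24 + 3 \cdot 121 = -24 + 363 = 339$)
$v{\left(U,V \right)} = 1$ ($v{\left(U,V \right)} = 1^{-1} = 1$)
$\left(w + v{\left(a{\left(A{\left(-3,6 \right)} \right)},10 \right)}\right)^{2} = \left(339 + 1\right)^{2} = 340^{2} = 115600$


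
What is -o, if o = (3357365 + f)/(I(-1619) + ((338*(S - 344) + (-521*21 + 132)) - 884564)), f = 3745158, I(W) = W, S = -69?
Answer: 7102523/1036586 ≈ 6.8518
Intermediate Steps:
o = -7102523/1036586 (o = (3357365 + 3745158)/(-1619 + ((338*(-69 - 344) + (-521*21 + 132)) - 884564)) = 7102523/(-1619 + ((338*(-413) + (-10941 + 132)) - 884564)) = 7102523/(-1619 + ((-139594 - 10809) - 884564)) = 7102523/(-1619 + (-150403 - 884564)) = 7102523/(-1619 - 1034967) = 7102523/(-1036586) = 7102523*(-1/1036586) = -7102523/1036586 ≈ -6.8518)
-o = -1*(-7102523/1036586) = 7102523/1036586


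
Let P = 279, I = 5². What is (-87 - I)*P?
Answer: -31248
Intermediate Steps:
I = 25
(-87 - I)*P = (-87 - 1*25)*279 = (-87 - 25)*279 = -112*279 = -31248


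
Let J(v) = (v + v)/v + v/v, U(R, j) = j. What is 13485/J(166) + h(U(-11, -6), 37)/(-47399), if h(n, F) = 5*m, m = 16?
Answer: 213058425/47399 ≈ 4495.0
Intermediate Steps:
h(n, F) = 80 (h(n, F) = 5*16 = 80)
J(v) = 3 (J(v) = (2*v)/v + 1 = 2 + 1 = 3)
13485/J(166) + h(U(-11, -6), 37)/(-47399) = 13485/3 + 80/(-47399) = 13485*(⅓) + 80*(-1/47399) = 4495 - 80/47399 = 213058425/47399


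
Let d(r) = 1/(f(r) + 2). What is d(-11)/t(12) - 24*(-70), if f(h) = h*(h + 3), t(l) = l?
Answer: 1814401/1080 ≈ 1680.0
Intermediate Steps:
f(h) = h*(3 + h)
d(r) = 1/(2 + r*(3 + r)) (d(r) = 1/(r*(3 + r) + 2) = 1/(2 + r*(3 + r)))
d(-11)/t(12) - 24*(-70) = 1/(2 - 11*(3 - 11)*12) - 24*(-70) = (1/12)/(2 - 11*(-8)) + 1680 = (1/12)/(2 + 88) + 1680 = (1/12)/90 + 1680 = (1/90)*(1/12) + 1680 = 1/1080 + 1680 = 1814401/1080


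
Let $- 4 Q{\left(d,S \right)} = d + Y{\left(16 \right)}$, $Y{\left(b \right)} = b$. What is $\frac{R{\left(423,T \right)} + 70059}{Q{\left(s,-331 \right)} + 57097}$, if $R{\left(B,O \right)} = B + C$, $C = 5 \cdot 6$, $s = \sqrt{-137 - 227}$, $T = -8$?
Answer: $\frac{16102966464}{13038442687} + \frac{141024 i \sqrt{91}}{13038442687} \approx 1.235 + 0.00010318 i$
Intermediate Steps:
$s = 2 i \sqrt{91}$ ($s = \sqrt{-364} = 2 i \sqrt{91} \approx 19.079 i$)
$C = 30$
$Q{\left(d,S \right)} = -4 - \frac{d}{4}$ ($Q{\left(d,S \right)} = - \frac{d + 16}{4} = - \frac{16 + d}{4} = -4 - \frac{d}{4}$)
$R{\left(B,O \right)} = 30 + B$ ($R{\left(B,O \right)} = B + 30 = 30 + B$)
$\frac{R{\left(423,T \right)} + 70059}{Q{\left(s,-331 \right)} + 57097} = \frac{\left(30 + 423\right) + 70059}{\left(-4 - \frac{2 i \sqrt{91}}{4}\right) + 57097} = \frac{453 + 70059}{\left(-4 - \frac{i \sqrt{91}}{2}\right) + 57097} = \frac{70512}{57093 - \frac{i \sqrt{91}}{2}}$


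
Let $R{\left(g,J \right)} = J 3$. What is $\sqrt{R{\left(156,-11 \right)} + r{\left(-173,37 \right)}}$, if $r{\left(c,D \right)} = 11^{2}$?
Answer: $2 \sqrt{22} \approx 9.3808$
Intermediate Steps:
$R{\left(g,J \right)} = 3 J$
$r{\left(c,D \right)} = 121$
$\sqrt{R{\left(156,-11 \right)} + r{\left(-173,37 \right)}} = \sqrt{3 \left(-11\right) + 121} = \sqrt{-33 + 121} = \sqrt{88} = 2 \sqrt{22}$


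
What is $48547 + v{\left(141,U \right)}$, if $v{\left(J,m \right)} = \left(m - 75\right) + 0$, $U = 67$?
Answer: $48539$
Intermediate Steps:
$v{\left(J,m \right)} = -75 + m$ ($v{\left(J,m \right)} = \left(-75 + m\right) + 0 = -75 + m$)
$48547 + v{\left(141,U \right)} = 48547 + \left(-75 + 67\right) = 48547 - 8 = 48539$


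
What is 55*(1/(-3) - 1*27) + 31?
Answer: -4417/3 ≈ -1472.3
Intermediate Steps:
55*(1/(-3) - 1*27) + 31 = 55*(-⅓ - 27) + 31 = 55*(-82/3) + 31 = -4510/3 + 31 = -4417/3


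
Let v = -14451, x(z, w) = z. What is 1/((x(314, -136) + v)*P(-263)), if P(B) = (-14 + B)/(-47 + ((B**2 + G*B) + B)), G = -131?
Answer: 103312/3915949 ≈ 0.026382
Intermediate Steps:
P(B) = (-14 + B)/(-47 + B**2 - 130*B) (P(B) = (-14 + B)/(-47 + ((B**2 - 131*B) + B)) = (-14 + B)/(-47 + (B**2 - 130*B)) = (-14 + B)/(-47 + B**2 - 130*B))
1/((x(314, -136) + v)*P(-263)) = 1/((314 - 14451)*(((-14 - 263)/(-47 + (-263)**2 - 130*(-263))))) = 1/((-14137)*((-277/(-47 + 69169 + 34190)))) = -1/(14137*(-277/103312)) = -1/14137*(-103312/277) = 103312/3915949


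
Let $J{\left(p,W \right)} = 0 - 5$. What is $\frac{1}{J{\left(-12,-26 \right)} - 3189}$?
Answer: $- \frac{1}{3194} \approx -0.00031309$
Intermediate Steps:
$J{\left(p,W \right)} = -5$ ($J{\left(p,W \right)} = 0 - 5 = -5$)
$\frac{1}{J{\left(-12,-26 \right)} - 3189} = \frac{1}{-5 - 3189} = \frac{1}{-3194} = - \frac{1}{3194}$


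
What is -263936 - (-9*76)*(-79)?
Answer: -317972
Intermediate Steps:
-263936 - (-9*76)*(-79) = -263936 - (-684)*(-79) = -263936 - 1*54036 = -263936 - 54036 = -317972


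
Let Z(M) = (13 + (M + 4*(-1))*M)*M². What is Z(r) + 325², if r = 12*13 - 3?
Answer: 534064915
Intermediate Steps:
r = 153 (r = 156 - 3 = 153)
Z(M) = M²*(13 + M*(-4 + M)) (Z(M) = (13 + (M - 4)*M)*M² = (13 + (-4 + M)*M)*M² = (13 + M*(-4 + M))*M² = M²*(13 + M*(-4 + M)))
Z(r) + 325² = 153²*(13 + 153² - 4*153) + 325² = 23409*(13 + 23409 - 612) + 105625 = 23409*22810 + 105625 = 533959290 + 105625 = 534064915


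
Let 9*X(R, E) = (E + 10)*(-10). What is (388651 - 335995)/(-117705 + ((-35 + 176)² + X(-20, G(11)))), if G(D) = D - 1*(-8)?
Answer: -236952/440353 ≈ -0.53810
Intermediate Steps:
G(D) = 8 + D (G(D) = D + 8 = 8 + D)
X(R, E) = -100/9 - 10*E/9 (X(R, E) = ((E + 10)*(-10))/9 = ((10 + E)*(-10))/9 = (-100 - 10*E)/9 = -100/9 - 10*E/9)
(388651 - 335995)/(-117705 + ((-35 + 176)² + X(-20, G(11)))) = (388651 - 335995)/(-117705 + ((-35 + 176)² + (-100/9 - 10*(8 + 11)/9))) = 52656/(-117705 + (141² + (-100/9 - 10/9*19))) = 52656/(-117705 + (19881 + (-100/9 - 190/9))) = 52656/(-117705 + (19881 - 290/9)) = 52656/(-117705 + 178639/9) = 52656/(-880706/9) = 52656*(-9/880706) = -236952/440353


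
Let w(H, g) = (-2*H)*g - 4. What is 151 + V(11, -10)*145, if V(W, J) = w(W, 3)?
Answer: -9999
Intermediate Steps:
w(H, g) = -4 - 2*H*g (w(H, g) = -2*H*g - 4 = -4 - 2*H*g)
V(W, J) = -4 - 6*W (V(W, J) = -4 - 2*W*3 = -4 - 6*W)
151 + V(11, -10)*145 = 151 + (-4 - 6*11)*145 = 151 + (-4 - 66)*145 = 151 - 70*145 = 151 - 10150 = -9999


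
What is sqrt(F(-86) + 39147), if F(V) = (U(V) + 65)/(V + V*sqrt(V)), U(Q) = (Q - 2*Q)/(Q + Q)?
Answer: sqrt(3)*sqrt((52195 + 52196*I*sqrt(86))/(1 + I*sqrt(86)))/2 ≈ 197.86 + 0.00020203*I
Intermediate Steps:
U(Q) = -1/2 (U(Q) = (-Q)/((2*Q)) = (-Q)*(1/(2*Q)) = -1/2)
F(V) = 129/(2*(V + V**(3/2))) (F(V) = (-1/2 + 65)/(V + V*sqrt(V)) = 129/(2*(V + V**(3/2))))
sqrt(F(-86) + 39147) = sqrt(129/(2*(-86 + (-86)**(3/2))) + 39147) = sqrt(129/(2*(-86 - 86*I*sqrt(86))) + 39147) = sqrt(39147 + 129/(2*(-86 - 86*I*sqrt(86))))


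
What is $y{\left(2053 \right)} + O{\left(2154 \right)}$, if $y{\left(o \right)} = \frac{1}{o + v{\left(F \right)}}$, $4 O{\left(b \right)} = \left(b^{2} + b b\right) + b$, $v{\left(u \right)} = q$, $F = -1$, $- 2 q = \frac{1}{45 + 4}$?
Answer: $\frac{933695066245}{402386} \approx 2.3204 \cdot 10^{6}$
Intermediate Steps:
$q = - \frac{1}{98}$ ($q = - \frac{1}{2 \left(45 + 4\right)} = - \frac{1}{2 \cdot 49} = \left(- \frac{1}{2}\right) \frac{1}{49} = - \frac{1}{98} \approx -0.010204$)
$v{\left(u \right)} = - \frac{1}{98}$
$O{\left(b \right)} = \frac{b^{2}}{2} + \frac{b}{4}$ ($O{\left(b \right)} = \frac{\left(b^{2} + b b\right) + b}{4} = \frac{\left(b^{2} + b^{2}\right) + b}{4} = \frac{2 b^{2} + b}{4} = \frac{b + 2 b^{2}}{4} = \frac{b^{2}}{2} + \frac{b}{4}$)
$y{\left(o \right)} = \frac{1}{- \frac{1}{98} + o}$ ($y{\left(o \right)} = \frac{1}{o - \frac{1}{98}} = \frac{1}{- \frac{1}{98} + o}$)
$y{\left(2053 \right)} + O{\left(2154 \right)} = \frac{98}{-1 + 98 \cdot 2053} + \frac{1}{4} \cdot 2154 \left(1 + 2 \cdot 2154\right) = \frac{98}{-1 + 201194} + \frac{1}{4} \cdot 2154 \left(1 + 4308\right) = \frac{98}{201193} + \frac{1}{4} \cdot 2154 \cdot 4309 = 98 \cdot \frac{1}{201193} + \frac{4640793}{2} = \frac{98}{201193} + \frac{4640793}{2} = \frac{933695066245}{402386}$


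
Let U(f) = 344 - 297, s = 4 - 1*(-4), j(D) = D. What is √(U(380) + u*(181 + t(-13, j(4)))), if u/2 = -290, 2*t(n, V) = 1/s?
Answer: 3*I*√46653/2 ≈ 323.99*I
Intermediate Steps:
s = 8 (s = 4 + 4 = 8)
t(n, V) = 1/16 (t(n, V) = (½)/8 = (½)*(⅛) = 1/16)
U(f) = 47
u = -580 (u = 2*(-290) = -580)
√(U(380) + u*(181 + t(-13, j(4)))) = √(47 - 580*(181 + 1/16)) = √(47 - 580*2897/16) = √(47 - 420065/4) = √(-419877/4) = 3*I*√46653/2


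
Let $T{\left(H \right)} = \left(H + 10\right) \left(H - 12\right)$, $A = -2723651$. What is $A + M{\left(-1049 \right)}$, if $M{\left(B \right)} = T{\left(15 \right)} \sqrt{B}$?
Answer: $-2723651 + 75 i \sqrt{1049} \approx -2.7237 \cdot 10^{6} + 2429.1 i$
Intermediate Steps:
$T{\left(H \right)} = \left(-12 + H\right) \left(10 + H\right)$ ($T{\left(H \right)} = \left(10 + H\right) \left(-12 + H\right) = \left(-12 + H\right) \left(10 + H\right)$)
$M{\left(B \right)} = 75 \sqrt{B}$ ($M{\left(B \right)} = \left(-120 + 15^{2} - 30\right) \sqrt{B} = \left(-120 + 225 - 30\right) \sqrt{B} = 75 \sqrt{B}$)
$A + M{\left(-1049 \right)} = -2723651 + 75 \sqrt{-1049} = -2723651 + 75 i \sqrt{1049}$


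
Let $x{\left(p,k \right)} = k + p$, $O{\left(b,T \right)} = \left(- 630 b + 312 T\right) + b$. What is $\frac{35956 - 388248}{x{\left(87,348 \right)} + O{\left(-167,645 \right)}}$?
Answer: $- \frac{176146}{153359} \approx -1.1486$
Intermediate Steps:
$O{\left(b,T \right)} = - 629 b + 312 T$
$\frac{35956 - 388248}{x{\left(87,348 \right)} + O{\left(-167,645 \right)}} = \frac{35956 - 388248}{\left(348 + 87\right) + \left(\left(-629\right) \left(-167\right) + 312 \cdot 645\right)} = - \frac{352292}{435 + \left(105043 + 201240\right)} = - \frac{352292}{435 + 306283} = - \frac{352292}{306718} = \left(-352292\right) \frac{1}{306718} = - \frac{176146}{153359}$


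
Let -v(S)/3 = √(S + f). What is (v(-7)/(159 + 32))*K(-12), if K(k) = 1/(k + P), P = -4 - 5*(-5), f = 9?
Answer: -√2/573 ≈ -0.0024681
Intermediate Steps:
v(S) = -3*√(9 + S) (v(S) = -3*√(S + 9) = -3*√(9 + S))
P = 21 (P = -4 + 25 = 21)
K(k) = 1/(21 + k) (K(k) = 1/(k + 21) = 1/(21 + k))
(v(-7)/(159 + 32))*K(-12) = ((-3*√(9 - 7))/(159 + 32))/(21 - 12) = ((-3*√2)/191)/9 = ((-3*√2)/191)*(⅑) = -3*√2/191*(⅑) = -√2/573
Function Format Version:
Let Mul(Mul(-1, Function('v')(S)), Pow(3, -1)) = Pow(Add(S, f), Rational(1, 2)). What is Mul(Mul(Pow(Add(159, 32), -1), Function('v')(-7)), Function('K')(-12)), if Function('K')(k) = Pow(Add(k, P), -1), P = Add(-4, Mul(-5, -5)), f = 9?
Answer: Mul(Rational(-1, 573), Pow(2, Rational(1, 2))) ≈ -0.0024681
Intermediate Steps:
Function('v')(S) = Mul(-3, Pow(Add(9, S), Rational(1, 2))) (Function('v')(S) = Mul(-3, Pow(Add(S, 9), Rational(1, 2))) = Mul(-3, Pow(Add(9, S), Rational(1, 2))))
P = 21 (P = Add(-4, 25) = 21)
Function('K')(k) = Pow(Add(21, k), -1) (Function('K')(k) = Pow(Add(k, 21), -1) = Pow(Add(21, k), -1))
Mul(Mul(Pow(Add(159, 32), -1), Function('v')(-7)), Function('K')(-12)) = Mul(Mul(Pow(Add(159, 32), -1), Mul(-3, Pow(Add(9, -7), Rational(1, 2)))), Pow(Add(21, -12), -1)) = Mul(Mul(Pow(191, -1), Mul(-3, Pow(2, Rational(1, 2)))), Pow(9, -1)) = Mul(Mul(Rational(1, 191), Mul(-3, Pow(2, Rational(1, 2)))), Rational(1, 9)) = Mul(Mul(Rational(-3, 191), Pow(2, Rational(1, 2))), Rational(1, 9)) = Mul(Rational(-1, 573), Pow(2, Rational(1, 2)))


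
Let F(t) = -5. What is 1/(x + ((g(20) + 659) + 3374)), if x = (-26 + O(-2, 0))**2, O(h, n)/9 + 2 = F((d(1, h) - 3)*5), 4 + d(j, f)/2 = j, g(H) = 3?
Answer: 1/11957 ≈ 8.3633e-5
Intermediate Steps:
d(j, f) = -8 + 2*j
O(h, n) = -63 (O(h, n) = -18 + 9*(-5) = -18 - 45 = -63)
x = 7921 (x = (-26 - 63)**2 = (-89)**2 = 7921)
1/(x + ((g(20) + 659) + 3374)) = 1/(7921 + ((3 + 659) + 3374)) = 1/(7921 + (662 + 3374)) = 1/(7921 + 4036) = 1/11957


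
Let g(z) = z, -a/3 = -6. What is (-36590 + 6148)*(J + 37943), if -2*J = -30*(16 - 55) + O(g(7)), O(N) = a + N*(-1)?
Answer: -1137084805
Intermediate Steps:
a = 18 (a = -3*(-6) = 18)
O(N) = 18 - N (O(N) = 18 + N*(-1) = 18 - N)
J = -1181/2 (J = -(-30*(16 - 55) + (18 - 1*7))/2 = -(-30*(-39) + (18 - 7))/2 = -(1170 + 11)/2 = -1/2*1181 = -1181/2 ≈ -590.50)
(-36590 + 6148)*(J + 37943) = (-36590 + 6148)*(-1181/2 + 37943) = -30442*74705/2 = -1137084805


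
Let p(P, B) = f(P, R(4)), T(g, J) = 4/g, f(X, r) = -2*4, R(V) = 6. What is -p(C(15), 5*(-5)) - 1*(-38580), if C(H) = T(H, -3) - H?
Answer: 38588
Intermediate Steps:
f(X, r) = -8
C(H) = -H + 4/H (C(H) = 4/H - H = -H + 4/H)
p(P, B) = -8
-p(C(15), 5*(-5)) - 1*(-38580) = -1*(-8) - 1*(-38580) = 8 + 38580 = 38588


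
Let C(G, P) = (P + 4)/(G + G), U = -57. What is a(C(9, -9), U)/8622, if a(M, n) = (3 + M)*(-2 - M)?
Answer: -1519/2793528 ≈ -0.00054376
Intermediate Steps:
C(G, P) = (4 + P)/(2*G) (C(G, P) = (4 + P)/((2*G)) = (4 + P)*(1/(2*G)) = (4 + P)/(2*G))
a(M, n) = (-2 - M)*(3 + M)
a(C(9, -9), U)/8622 = (-6 - ((½)*(4 - 9)/9)² - 5*(4 - 9)/(2*9))/8622 = (-6 - ((½)*(⅑)*(-5))² - 5*(-5)/(2*9))*(1/8622) = (-6 - (-5/18)² - 5*(-5/18))*(1/8622) = (-6 - 1*25/324 + 25/18)*(1/8622) = (-6 - 25/324 + 25/18)*(1/8622) = -1519/324*1/8622 = -1519/2793528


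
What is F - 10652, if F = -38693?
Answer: -49345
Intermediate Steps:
F - 10652 = -38693 - 10652 = -49345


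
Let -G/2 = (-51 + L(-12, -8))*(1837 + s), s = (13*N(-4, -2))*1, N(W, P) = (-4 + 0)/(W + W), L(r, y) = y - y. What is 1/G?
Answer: 1/188037 ≈ 5.3181e-6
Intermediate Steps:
L(r, y) = 0
N(W, P) = -2/W (N(W, P) = -4*1/(2*W) = -2/W)
s = 13/2 (s = (13*(-2/(-4)))*1 = (13*(-2*(-¼)))*1 = (13*(½))*1 = (13/2)*1 = 13/2 ≈ 6.5000)
G = 188037 (G = -2*(-51 + 0)*(1837 + 13/2) = -(-102)*3687/2 = -2*(-188037/2) = 188037)
1/G = 1/188037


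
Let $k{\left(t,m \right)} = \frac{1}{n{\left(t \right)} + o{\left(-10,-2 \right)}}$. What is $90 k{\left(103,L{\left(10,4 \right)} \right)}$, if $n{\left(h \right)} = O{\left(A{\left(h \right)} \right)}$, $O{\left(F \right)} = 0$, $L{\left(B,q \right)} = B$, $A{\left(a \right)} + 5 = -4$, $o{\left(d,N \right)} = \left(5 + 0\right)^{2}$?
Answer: $\frac{18}{5} \approx 3.6$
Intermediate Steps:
$o{\left(d,N \right)} = 25$ ($o{\left(d,N \right)} = 5^{2} = 25$)
$A{\left(a \right)} = -9$ ($A{\left(a \right)} = -5 - 4 = -9$)
$n{\left(h \right)} = 0$
$k{\left(t,m \right)} = \frac{1}{25}$ ($k{\left(t,m \right)} = \frac{1}{0 + 25} = \frac{1}{25}$)
$90 k{\left(103,L{\left(10,4 \right)} \right)} = 90 \cdot \frac{1}{25} = \frac{18}{5}$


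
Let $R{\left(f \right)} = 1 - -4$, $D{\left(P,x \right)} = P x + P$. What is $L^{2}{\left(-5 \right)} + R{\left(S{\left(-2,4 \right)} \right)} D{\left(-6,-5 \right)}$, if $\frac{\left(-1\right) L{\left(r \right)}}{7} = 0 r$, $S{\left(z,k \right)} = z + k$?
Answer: $120$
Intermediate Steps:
$D{\left(P,x \right)} = P + P x$
$S{\left(z,k \right)} = k + z$
$L{\left(r \right)} = 0$ ($L{\left(r \right)} = - 7 \cdot 0 r = \left(-7\right) 0 = 0$)
$R{\left(f \right)} = 5$ ($R{\left(f \right)} = 1 + 4 = 5$)
$L^{2}{\left(-5 \right)} + R{\left(S{\left(-2,4 \right)} \right)} D{\left(-6,-5 \right)} = 0^{2} + 5 \left(- 6 \left(1 - 5\right)\right) = 0 + 5 \left(\left(-6\right) \left(-4\right)\right) = 0 + 5 \cdot 24 = 0 + 120 = 120$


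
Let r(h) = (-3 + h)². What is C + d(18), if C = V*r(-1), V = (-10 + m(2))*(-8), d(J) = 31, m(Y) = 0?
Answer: 1311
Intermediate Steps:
V = 80 (V = (-10 + 0)*(-8) = -10*(-8) = 80)
C = 1280 (C = 80*(-3 - 1)² = 80*(-4)² = 80*16 = 1280)
C + d(18) = 1280 + 31 = 1311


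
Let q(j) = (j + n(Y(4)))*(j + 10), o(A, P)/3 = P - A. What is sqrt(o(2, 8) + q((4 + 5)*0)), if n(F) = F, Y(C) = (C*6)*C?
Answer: sqrt(978) ≈ 31.273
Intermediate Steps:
o(A, P) = -3*A + 3*P (o(A, P) = 3*(P - A) = -3*A + 3*P)
Y(C) = 6*C**2 (Y(C) = (6*C)*C = 6*C**2)
q(j) = (10 + j)*(96 + j) (q(j) = (j + 6*4**2)*(j + 10) = (j + 6*16)*(10 + j) = (j + 96)*(10 + j) = (96 + j)*(10 + j) = (10 + j)*(96 + j))
sqrt(o(2, 8) + q((4 + 5)*0)) = sqrt((-3*2 + 3*8) + (960 + ((4 + 5)*0)**2 + 106*((4 + 5)*0))) = sqrt((-6 + 24) + (960 + (9*0)**2 + 106*(9*0))) = sqrt(18 + (960 + 0**2 + 106*0)) = sqrt(18 + (960 + 0 + 0)) = sqrt(18 + 960) = sqrt(978)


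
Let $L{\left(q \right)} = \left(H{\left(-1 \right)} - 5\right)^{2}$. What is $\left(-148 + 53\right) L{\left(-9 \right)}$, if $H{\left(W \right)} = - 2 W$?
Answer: $-855$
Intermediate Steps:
$L{\left(q \right)} = 9$ ($L{\left(q \right)} = \left(\left(-2\right) \left(-1\right) - 5\right)^{2} = \left(2 - 5\right)^{2} = \left(-3\right)^{2} = 9$)
$\left(-148 + 53\right) L{\left(-9 \right)} = \left(-148 + 53\right) 9 = \left(-95\right) 9 = -855$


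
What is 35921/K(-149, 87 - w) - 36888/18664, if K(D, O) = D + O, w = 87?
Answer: -84490732/347617 ≈ -243.06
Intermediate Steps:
35921/K(-149, 87 - w) - 36888/18664 = 35921/(-149 + (87 - 1*87)) - 36888/18664 = 35921/(-149 + (87 - 87)) - 36888*1/18664 = 35921/(-149 + 0) - 4611/2333 = 35921/(-149) - 4611/2333 = 35921*(-1/149) - 4611/2333 = -35921/149 - 4611/2333 = -84490732/347617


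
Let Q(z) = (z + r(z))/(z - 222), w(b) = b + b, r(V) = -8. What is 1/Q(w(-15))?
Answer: 126/19 ≈ 6.6316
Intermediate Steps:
w(b) = 2*b
Q(z) = (-8 + z)/(-222 + z) (Q(z) = (z - 8)/(z - 222) = (-8 + z)/(-222 + z))
1/Q(w(-15)) = 1/((-8 + 2*(-15))/(-222 + 2*(-15))) = 1/((-8 - 30)/(-222 - 30)) = 1/(-38/(-252)) = 1/(-1/252*(-38)) = 1/(19/126) = 126/19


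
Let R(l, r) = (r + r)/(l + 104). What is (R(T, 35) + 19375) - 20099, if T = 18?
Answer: -44129/61 ≈ -723.43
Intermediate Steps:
R(l, r) = 2*r/(104 + l) (R(l, r) = (2*r)/(104 + l) = 2*r/(104 + l))
(R(T, 35) + 19375) - 20099 = (2*35/(104 + 18) + 19375) - 20099 = (2*35/122 + 19375) - 20099 = (2*35*(1/122) + 19375) - 20099 = (35/61 + 19375) - 20099 = 1181910/61 - 20099 = -44129/61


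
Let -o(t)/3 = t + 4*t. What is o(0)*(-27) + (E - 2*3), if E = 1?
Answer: -5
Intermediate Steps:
o(t) = -15*t (o(t) = -3*(t + 4*t) = -15*t)
o(0)*(-27) + (E - 2*3) = -15*0*(-27) + (1 - 2*3) = 0*(-27) + (1 - 6) = 0 - 5 = -5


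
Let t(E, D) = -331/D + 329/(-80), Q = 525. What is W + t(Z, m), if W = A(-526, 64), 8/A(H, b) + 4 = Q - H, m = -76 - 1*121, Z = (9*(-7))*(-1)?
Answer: -40008571/16500720 ≈ -2.4247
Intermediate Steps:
Z = 63 (Z = -63*(-1) = 63)
m = -197 (m = -76 - 121 = -197)
A(H, b) = 8/(521 - H) (A(H, b) = 8/(-4 + (525 - H)) = 8/(521 - H))
W = 8/1047 (W = -8/(-521 - 526) = -8/(-1047) = -8*(-1/1047) = 8/1047 ≈ 0.0076409)
t(E, D) = -329/80 - 331/D (t(E, D) = -331/D + 329*(-1/80) = -331/D - 329/80 = -329/80 - 331/D)
W + t(Z, m) = 8/1047 + (-329/80 - 331/(-197)) = 8/1047 + (-329/80 - 331*(-1/197)) = 8/1047 + (-329/80 + 331/197) = 8/1047 - 38333/15760 = -40008571/16500720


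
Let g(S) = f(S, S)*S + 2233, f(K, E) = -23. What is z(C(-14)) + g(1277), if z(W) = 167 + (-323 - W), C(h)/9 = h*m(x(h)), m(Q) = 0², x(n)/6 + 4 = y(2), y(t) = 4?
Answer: -27294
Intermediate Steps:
x(n) = 0 (x(n) = -24 + 6*4 = -24 + 24 = 0)
m(Q) = 0
C(h) = 0 (C(h) = 9*(h*0) = 9*0 = 0)
g(S) = 2233 - 23*S (g(S) = -23*S + 2233 = 2233 - 23*S)
z(W) = -156 - W
z(C(-14)) + g(1277) = (-156 - 1*0) + (2233 - 23*1277) = (-156 + 0) + (2233 - 29371) = -156 - 27138 = -27294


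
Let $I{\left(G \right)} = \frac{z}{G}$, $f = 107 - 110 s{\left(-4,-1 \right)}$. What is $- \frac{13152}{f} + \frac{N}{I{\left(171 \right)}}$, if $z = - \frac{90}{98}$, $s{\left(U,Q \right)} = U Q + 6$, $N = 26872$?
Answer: $- \frac{8280880472}{1655} \approx -5.0036 \cdot 10^{6}$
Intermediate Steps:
$s{\left(U,Q \right)} = 6 + Q U$ ($s{\left(U,Q \right)} = Q U + 6 = 6 + Q U$)
$z = - \frac{45}{49}$ ($z = \left(-90\right) \frac{1}{98} = - \frac{45}{49} \approx -0.91837$)
$f = -993$ ($f = 107 - 110 \left(6 - -4\right) = 107 - 110 \left(6 + 4\right) = 107 - 1100 = -993$)
$I{\left(G \right)} = - \frac{45}{49 G}$
$- \frac{13152}{f} + \frac{N}{I{\left(171 \right)}} = - \frac{13152}{-993} + \frac{26872}{\left(- \frac{45}{49}\right) \frac{1}{171}} = \left(-13152\right) \left(- \frac{1}{993}\right) + \frac{26872}{\left(- \frac{45}{49}\right) \frac{1}{171}} = \frac{4384}{331} + \frac{26872}{- \frac{5}{931}} = \frac{4384}{331} + 26872 \left(- \frac{931}{5}\right) = \frac{4384}{331} - \frac{25017832}{5} = - \frac{8280880472}{1655}$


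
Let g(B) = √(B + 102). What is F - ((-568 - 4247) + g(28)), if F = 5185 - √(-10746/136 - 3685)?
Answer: 10000 - √130 - I*√4351201/34 ≈ 9988.6 - 61.352*I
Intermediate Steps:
F = 5185 - I*√4351201/34 (F = 5185 - √(-10746*1/136 - 3685) = 5185 - √(-5373/68 - 3685) = 5185 - √(-255953/68) = 5185 - I*√4351201/34 ≈ 5185.0 - 61.352*I)
g(B) = √(102 + B)
F - ((-568 - 4247) + g(28)) = (5185 - I*√4351201/34) - ((-568 - 4247) + √(102 + 28)) = (5185 - I*√4351201/34) - (-4815 + √130) = (5185 - I*√4351201/34) + (4815 - √130) = 10000 - √130 - I*√4351201/34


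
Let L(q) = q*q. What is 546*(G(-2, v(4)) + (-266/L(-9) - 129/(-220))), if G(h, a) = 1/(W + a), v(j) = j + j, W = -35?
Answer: -4434521/2970 ≈ -1493.1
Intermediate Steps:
L(q) = q**2
v(j) = 2*j
G(h, a) = 1/(-35 + a)
546*(G(-2, v(4)) + (-266/L(-9) - 129/(-220))) = 546*(1/(-35 + 2*4) + (-266/((-9)**2) - 129/(-220))) = 546*(1/(-35 + 8) + (-266/81 - 129*(-1/220))) = 546*(1/(-27) + (-266*1/81 + 129/220)) = 546*(-1/27 + (-266/81 + 129/220)) = 546*(-1/27 - 48071/17820) = 546*(-48731/17820) = -4434521/2970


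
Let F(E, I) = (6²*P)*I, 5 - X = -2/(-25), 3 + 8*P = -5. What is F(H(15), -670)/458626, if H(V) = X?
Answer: 12060/229313 ≈ 0.052592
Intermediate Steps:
P = -1 (P = -3/8 + (⅛)*(-5) = -3/8 - 5/8 = -1)
X = 123/25 (X = 5 - (-2)/(-25) = 5 - (-2)*(-1)/25 = 5 - 1*2/25 = 5 - 2/25 = 123/25 ≈ 4.9200)
H(V) = 123/25
F(E, I) = -36*I (F(E, I) = (6²*(-1))*I = (36*(-1))*I = -36*I)
F(H(15), -670)/458626 = -36*(-670)/458626 = 24120*(1/458626) = 12060/229313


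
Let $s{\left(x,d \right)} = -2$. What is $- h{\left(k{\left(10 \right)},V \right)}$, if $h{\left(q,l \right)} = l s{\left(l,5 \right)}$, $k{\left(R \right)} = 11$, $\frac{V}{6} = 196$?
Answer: $2352$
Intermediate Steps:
$V = 1176$ ($V = 6 \cdot 196 = 1176$)
$h{\left(q,l \right)} = - 2 l$ ($h{\left(q,l \right)} = l \left(-2\right) = - 2 l$)
$- h{\left(k{\left(10 \right)},V \right)} = - \left(-2\right) 1176 = \left(-1\right) \left(-2352\right) = 2352$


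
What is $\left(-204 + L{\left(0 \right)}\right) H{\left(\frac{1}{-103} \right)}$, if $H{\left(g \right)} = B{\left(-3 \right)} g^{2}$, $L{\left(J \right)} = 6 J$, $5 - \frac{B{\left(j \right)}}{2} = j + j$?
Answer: $- \frac{4488}{10609} \approx -0.42304$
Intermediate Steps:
$B{\left(j \right)} = 10 - 4 j$ ($B{\left(j \right)} = 10 - 2 \left(j + j\right) = 10 - 2 \cdot 2 j = 10 - 4 j$)
$H{\left(g \right)} = 22 g^{2}$ ($H{\left(g \right)} = \left(10 - -12\right) g^{2} = \left(10 + 12\right) g^{2} = 22 g^{2}$)
$\left(-204 + L{\left(0 \right)}\right) H{\left(\frac{1}{-103} \right)} = \left(-204 + 6 \cdot 0\right) 22 \left(\frac{1}{-103}\right)^{2} = \left(-204 + 0\right) 22 \left(- \frac{1}{103}\right)^{2} = - 204 \cdot 22 \cdot \frac{1}{10609} = \left(-204\right) \frac{22}{10609} = - \frac{4488}{10609}$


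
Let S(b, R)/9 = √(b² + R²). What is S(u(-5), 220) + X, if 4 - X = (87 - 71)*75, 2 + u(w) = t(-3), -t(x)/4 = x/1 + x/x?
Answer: -1196 + 18*√12109 ≈ 784.74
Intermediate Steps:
t(x) = -4 - 4*x (t(x) = -4*(x/1 + x/x) = -4*(x*1 + 1) = -4*(x + 1) = -4*(1 + x) = -4 - 4*x)
u(w) = 6 (u(w) = -2 + (-4 - 4*(-3)) = -2 + (-4 + 12) = -2 + 8 = 6)
S(b, R) = 9*√(R² + b²) (S(b, R) = 9*√(b² + R²) = 9*√(R² + b²))
X = -1196 (X = 4 - (87 - 71)*75 = 4 - 16*75 = 4 - 1*1200 = 4 - 1200 = -1196)
S(u(-5), 220) + X = 9*√(220² + 6²) - 1196 = 9*√(48400 + 36) - 1196 = 9*√48436 - 1196 = 9*(2*√12109) - 1196 = 18*√12109 - 1196 = -1196 + 18*√12109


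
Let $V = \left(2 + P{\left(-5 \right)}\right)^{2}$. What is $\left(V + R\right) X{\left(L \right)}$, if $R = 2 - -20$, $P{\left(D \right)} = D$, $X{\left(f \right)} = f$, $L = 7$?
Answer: $217$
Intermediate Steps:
$R = 22$ ($R = 2 + 20 = 22$)
$V = 9$ ($V = \left(2 - 5\right)^{2} = \left(-3\right)^{2} = 9$)
$\left(V + R\right) X{\left(L \right)} = \left(9 + 22\right) 7 = 31 \cdot 7 = 217$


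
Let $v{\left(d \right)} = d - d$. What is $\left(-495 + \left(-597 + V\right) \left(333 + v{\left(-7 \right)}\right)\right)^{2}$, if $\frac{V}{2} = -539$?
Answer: $311665392900$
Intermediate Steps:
$V = -1078$ ($V = 2 \left(-539\right) = -1078$)
$v{\left(d \right)} = 0$
$\left(-495 + \left(-597 + V\right) \left(333 + v{\left(-7 \right)}\right)\right)^{2} = \left(-495 + \left(-597 - 1078\right) \left(333 + 0\right)\right)^{2} = \left(-495 - 557775\right)^{2} = \left(-558270\right)^{2} = 311665392900$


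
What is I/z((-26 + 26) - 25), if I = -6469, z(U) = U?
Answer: 6469/25 ≈ 258.76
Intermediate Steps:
I/z((-26 + 26) - 25) = -6469/((-26 + 26) - 25) = -6469/(0 - 25) = -6469/(-25) = -6469*(-1/25) = 6469/25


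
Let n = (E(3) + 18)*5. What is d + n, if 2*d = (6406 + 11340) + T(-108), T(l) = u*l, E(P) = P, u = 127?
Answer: 2120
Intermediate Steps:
T(l) = 127*l
d = 2015 (d = ((6406 + 11340) + 127*(-108))/2 = (17746 - 13716)/2 = (½)*4030 = 2015)
n = 105 (n = (3 + 18)*5 = 21*5 = 105)
d + n = 2015 + 105 = 2120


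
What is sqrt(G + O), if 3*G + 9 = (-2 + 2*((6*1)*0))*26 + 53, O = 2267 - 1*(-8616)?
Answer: sqrt(97923)/3 ≈ 104.31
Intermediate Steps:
O = 10883 (O = 2267 + 8616 = 10883)
G = -8/3 (G = -3 + ((-2 + 2*((6*1)*0))*26 + 53)/3 = -3 + ((-2 + 2*(6*0))*26 + 53)/3 = -3 + ((-2 + 2*0)*26 + 53)/3 = -3 + ((-2 + 0)*26 + 53)/3 = -3 + (-2*26 + 53)/3 = -3 + (-52 + 53)/3 = -3 + (1/3)*1 = -3 + 1/3 = -8/3 ≈ -2.6667)
sqrt(G + O) = sqrt(-8/3 + 10883) = sqrt(32641/3) = sqrt(97923)/3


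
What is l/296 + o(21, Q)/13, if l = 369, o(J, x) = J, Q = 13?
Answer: 11013/3848 ≈ 2.8620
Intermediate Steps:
l/296 + o(21, Q)/13 = 369/296 + 21/13 = 11013/3848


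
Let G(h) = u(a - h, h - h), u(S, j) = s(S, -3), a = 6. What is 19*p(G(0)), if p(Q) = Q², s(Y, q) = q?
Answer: 171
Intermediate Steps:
u(S, j) = -3
G(h) = -3
19*p(G(0)) = 19*(-3)² = 19*9 = 171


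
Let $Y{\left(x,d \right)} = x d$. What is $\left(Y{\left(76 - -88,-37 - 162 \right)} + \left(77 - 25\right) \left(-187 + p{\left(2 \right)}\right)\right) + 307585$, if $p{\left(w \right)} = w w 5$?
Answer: $266265$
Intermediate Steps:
$p{\left(w \right)} = 5 w^{2}$ ($p{\left(w \right)} = w^{2} \cdot 5 = 5 w^{2}$)
$Y{\left(x,d \right)} = d x$
$\left(Y{\left(76 - -88,-37 - 162 \right)} + \left(77 - 25\right) \left(-187 + p{\left(2 \right)}\right)\right) + 307585 = \left(\left(-37 - 162\right) \left(76 - -88\right) + \left(77 - 25\right) \left(-187 + 5 \cdot 2^{2}\right)\right) + 307585 = \left(- 199 \left(76 + 88\right) + 52 \left(-187 + 5 \cdot 4\right)\right) + 307585 = \left(\left(-199\right) 164 + 52 \left(-187 + 20\right)\right) + 307585 = \left(-32636 + 52 \left(-167\right)\right) + 307585 = \left(-32636 - 8684\right) + 307585 = -41320 + 307585 = 266265$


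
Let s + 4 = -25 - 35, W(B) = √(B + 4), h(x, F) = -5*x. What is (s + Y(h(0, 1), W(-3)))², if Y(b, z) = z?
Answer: 3969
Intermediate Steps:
W(B) = √(4 + B)
s = -64 (s = -4 + (-25 - 35) = -4 - 60 = -64)
(s + Y(h(0, 1), W(-3)))² = (-64 + √(4 - 3))² = (-64 + √1)² = (-64 + 1)² = (-63)² = 3969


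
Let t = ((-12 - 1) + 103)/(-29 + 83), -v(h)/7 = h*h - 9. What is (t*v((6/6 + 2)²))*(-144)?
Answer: 120960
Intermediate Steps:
v(h) = 63 - 7*h² (v(h) = -7*(h*h - 9) = -7*(h² - 9) = -7*(-9 + h²) = 63 - 7*h²)
t = 5/3 (t = (-13 + 103)/54 = 90*(1/54) = 5/3 ≈ 1.6667)
(t*v((6/6 + 2)²))*(-144) = (5*(63 - 7*(6/6 + 2)⁴)/3)*(-144) = (5*(63 - 7*(6*(⅙) + 2)⁴)/3)*(-144) = (5*(63 - 7*(1 + 2)⁴)/3)*(-144) = (5*(63 - 7*(3²)²)/3)*(-144) = (5*(63 - 7*9²)/3)*(-144) = (5*(63 - 7*81)/3)*(-144) = (5*(63 - 567)/3)*(-144) = ((5/3)*(-504))*(-144) = -840*(-144) = 120960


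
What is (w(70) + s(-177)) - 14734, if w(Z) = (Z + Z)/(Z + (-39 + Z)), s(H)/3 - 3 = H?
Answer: -1540716/101 ≈ -15255.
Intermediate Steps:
s(H) = 9 + 3*H
w(Z) = 2*Z/(-39 + 2*Z) (w(Z) = (2*Z)/(-39 + 2*Z) = 2*Z/(-39 + 2*Z))
(w(70) + s(-177)) - 14734 = (2*70/(-39 + 2*70) + (9 + 3*(-177))) - 14734 = (2*70/(-39 + 140) + (9 - 531)) - 14734 = (2*70/101 - 522) - 14734 = (2*70*(1/101) - 522) - 14734 = (140/101 - 522) - 14734 = -52582/101 - 14734 = -1540716/101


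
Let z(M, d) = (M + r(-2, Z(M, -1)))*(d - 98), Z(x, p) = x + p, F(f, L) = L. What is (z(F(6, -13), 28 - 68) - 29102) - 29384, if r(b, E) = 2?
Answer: -56968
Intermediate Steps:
Z(x, p) = p + x
z(M, d) = (-98 + d)*(2 + M) (z(M, d) = (M + 2)*(d - 98) = (2 + M)*(-98 + d) = (-98 + d)*(2 + M))
(z(F(6, -13), 28 - 68) - 29102) - 29384 = ((-196 - 98*(-13) + 2*(28 - 68) - 13*(28 - 68)) - 29102) - 29384 = ((-196 + 1274 + 2*(-40) - 13*(-40)) - 29102) - 29384 = ((-196 + 1274 - 80 + 520) - 29102) - 29384 = (1518 - 29102) - 29384 = -27584 - 29384 = -56968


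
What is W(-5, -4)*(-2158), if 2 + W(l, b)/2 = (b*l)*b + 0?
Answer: 353912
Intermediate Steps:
W(l, b) = -4 + 2*l*b² (W(l, b) = -4 + 2*((b*l)*b + 0) = -4 + 2*(l*b² + 0) = -4 + 2*(l*b²) = -4 + 2*l*b²)
W(-5, -4)*(-2158) = (-4 + 2*(-5)*(-4)²)*(-2158) = (-4 + 2*(-5)*16)*(-2158) = (-4 - 160)*(-2158) = -164*(-2158) = 353912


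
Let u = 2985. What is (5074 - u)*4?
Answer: 8356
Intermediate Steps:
(5074 - u)*4 = (5074 - 1*2985)*4 = (5074 - 2985)*4 = 2089*4 = 8356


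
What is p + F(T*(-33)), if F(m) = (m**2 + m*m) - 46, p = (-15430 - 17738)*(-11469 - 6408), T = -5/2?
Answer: 1185915805/2 ≈ 5.9296e+8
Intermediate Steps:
T = -5/2 (T = -5*1/2 = -5/2 ≈ -2.5000)
p = 592944336 (p = -33168*(-17877) = 592944336)
F(m) = -46 + 2*m**2 (F(m) = (m**2 + m**2) - 46 = 2*m**2 - 46 = -46 + 2*m**2)
p + F(T*(-33)) = 592944336 + (-46 + 2*(-5/2*(-33))**2) = 592944336 + (-46 + 2*(165/2)**2) = 592944336 + (-46 + 2*(27225/4)) = 592944336 + (-46 + 27225/2) = 592944336 + 27133/2 = 1185915805/2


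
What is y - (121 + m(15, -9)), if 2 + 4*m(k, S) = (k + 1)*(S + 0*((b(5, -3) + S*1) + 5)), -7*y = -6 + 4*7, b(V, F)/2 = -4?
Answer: -1227/14 ≈ -87.643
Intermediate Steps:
b(V, F) = -8 (b(V, F) = 2*(-4) = -8)
y = -22/7 (y = -(-6 + 4*7)/7 = -(-6 + 28)/7 = -⅐*22 = -22/7 ≈ -3.1429)
m(k, S) = -½ + S*(1 + k)/4 (m(k, S) = -½ + ((k + 1)*(S + 0*((-8 + S*1) + 5)))/4 = -½ + ((1 + k)*(S + 0*((-8 + S) + 5)))/4 = -½ + ((1 + k)*(S + 0*(-3 + S)))/4 = -½ + ((1 + k)*(S + 0))/4 = -½ + ((1 + k)*S)/4 = -½ + (S*(1 + k))/4 = -½ + S*(1 + k)/4)
y - (121 + m(15, -9)) = -22/7 - (121 + (-½ + (¼)*(-9) + (¼)*(-9)*15)) = -22/7 - (121 + (-½ - 9/4 - 135/4)) = -22/7 - (121 - 73/2) = -22/7 - 1*169/2 = -22/7 - 169/2 = -1227/14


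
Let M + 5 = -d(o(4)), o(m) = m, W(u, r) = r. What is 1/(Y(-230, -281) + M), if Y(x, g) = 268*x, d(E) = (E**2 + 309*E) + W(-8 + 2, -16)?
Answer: -1/62881 ≈ -1.5903e-5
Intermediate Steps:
d(E) = -16 + E**2 + 309*E (d(E) = (E**2 + 309*E) - 16 = -16 + E**2 + 309*E)
M = -1241 (M = -5 - (-16 + 4**2 + 309*4) = -5 - (-16 + 16 + 1236) = -5 - 1*1236 = -5 - 1236 = -1241)
1/(Y(-230, -281) + M) = 1/(268*(-230) - 1241) = 1/(-61640 - 1241) = 1/(-62881) = -1/62881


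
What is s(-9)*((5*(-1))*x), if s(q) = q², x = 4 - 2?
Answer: -810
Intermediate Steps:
x = 2
s(-9)*((5*(-1))*x) = (-9)²*((5*(-1))*2) = 81*(-5*2) = 81*(-10) = -810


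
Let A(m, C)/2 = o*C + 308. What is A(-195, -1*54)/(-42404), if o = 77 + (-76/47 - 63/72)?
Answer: 698501/3985976 ≈ 0.17524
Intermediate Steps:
o = 28015/376 (o = 77 + (-76*1/47 - 63*1/72) = 77 + (-76/47 - 7/8) = 77 - 937/376 = 28015/376 ≈ 74.508)
A(m, C) = 616 + 28015*C/188 (A(m, C) = 2*(28015*C/376 + 308) = 2*(308 + 28015*C/376) = 616 + 28015*C/188)
A(-195, -1*54)/(-42404) = (616 + 28015*(-1*54)/188)/(-42404) = (616 + (28015/188)*(-54))*(-1/42404) = (616 - 756405/94)*(-1/42404) = -698501/94*(-1/42404) = 698501/3985976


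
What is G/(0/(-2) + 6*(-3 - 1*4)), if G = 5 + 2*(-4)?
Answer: 1/14 ≈ 0.071429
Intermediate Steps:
G = -3 (G = 5 - 8 = -3)
G/(0/(-2) + 6*(-3 - 1*4)) = -3/(0/(-2) + 6*(-3 - 1*4)) = -3/(0*(-½) + 6*(-3 - 4)) = -3/(0 + 6*(-7)) = -3/(0 - 42) = -3/(-42) = -3*(-1/42) = 1/14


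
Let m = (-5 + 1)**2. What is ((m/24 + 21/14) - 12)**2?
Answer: 3481/36 ≈ 96.694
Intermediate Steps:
m = 16 (m = (-4)**2 = 16)
((m/24 + 21/14) - 12)**2 = ((16/24 + 21/14) - 12)**2 = ((16*(1/24) + 21*(1/14)) - 12)**2 = ((2/3 + 3/2) - 12)**2 = (13/6 - 12)**2 = (-59/6)**2 = 3481/36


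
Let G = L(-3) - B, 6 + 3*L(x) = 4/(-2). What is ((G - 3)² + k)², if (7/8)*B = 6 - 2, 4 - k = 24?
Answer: 1399134025/194481 ≈ 7194.2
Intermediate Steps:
k = -20 (k = 4 - 1*24 = 4 - 24 = -20)
L(x) = -8/3 (L(x) = -2 + (4/(-2))/3 = -2 + (4*(-½))/3 = -2 + (⅓)*(-2) = -2 - ⅔ = -8/3)
B = 32/7 (B = 8*(6 - 2)/7 = (8/7)*4 = 32/7 ≈ 4.5714)
G = -152/21 (G = -8/3 - 1*32/7 = -8/3 - 32/7 = -152/21 ≈ -7.2381)
((G - 3)² + k)² = ((-152/21 - 3)² - 20)² = ((-215/21)² - 20)² = (46225/441 - 20)² = (37405/441)² = 1399134025/194481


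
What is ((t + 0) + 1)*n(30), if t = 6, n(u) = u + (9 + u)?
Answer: 483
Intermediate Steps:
n(u) = 9 + 2*u
((t + 0) + 1)*n(30) = ((6 + 0) + 1)*(9 + 2*30) = (6 + 1)*(9 + 60) = 7*69 = 483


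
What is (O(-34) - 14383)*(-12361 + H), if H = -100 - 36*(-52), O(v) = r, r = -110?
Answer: 153466377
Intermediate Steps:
O(v) = -110
H = 1772 (H = -100 + 1872 = 1772)
(O(-34) - 14383)*(-12361 + H) = (-110 - 14383)*(-12361 + 1772) = -14493*(-10589) = 153466377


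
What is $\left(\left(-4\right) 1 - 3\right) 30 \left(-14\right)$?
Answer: $2940$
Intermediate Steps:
$\left(\left(-4\right) 1 - 3\right) 30 \left(-14\right) = \left(-4 - 3\right) 30 \left(-14\right) = \left(-7\right) 30 \left(-14\right) = \left(-210\right) \left(-14\right) = 2940$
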